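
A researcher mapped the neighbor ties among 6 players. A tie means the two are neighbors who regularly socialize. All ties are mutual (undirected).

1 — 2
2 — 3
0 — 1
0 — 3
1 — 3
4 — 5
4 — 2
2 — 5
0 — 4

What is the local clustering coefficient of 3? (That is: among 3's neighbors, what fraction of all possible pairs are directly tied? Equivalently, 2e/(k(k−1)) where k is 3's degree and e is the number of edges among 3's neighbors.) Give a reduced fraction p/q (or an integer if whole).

2/3

3's neighbors: 0, 1, and 2 (k = 3).
Possible neighbor pairs: C(3,2) = 3. Edges among them: 0–1, 1–2 → e = 2.
Clustering(3) = 2/3.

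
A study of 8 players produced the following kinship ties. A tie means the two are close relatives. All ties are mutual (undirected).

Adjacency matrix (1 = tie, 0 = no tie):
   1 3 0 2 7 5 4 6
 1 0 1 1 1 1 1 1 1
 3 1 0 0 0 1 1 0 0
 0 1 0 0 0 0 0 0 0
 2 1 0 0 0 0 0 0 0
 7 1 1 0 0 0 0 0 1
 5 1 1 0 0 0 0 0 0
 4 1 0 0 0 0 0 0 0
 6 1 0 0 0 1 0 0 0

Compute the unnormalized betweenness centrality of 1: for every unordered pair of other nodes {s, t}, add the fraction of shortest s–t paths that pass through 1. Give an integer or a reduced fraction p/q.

Pairs whose geodesics pass through 1 — 3–0: 1; 3–2: 1; 3–4: 1; 3–6: 1/2; 0–2: 1; 0–7: 1; 0–5: 1; 0–4: 1; 0–6: 1; 2–7: 1; 2–5: 1; 2–4: 1; 2–6: 1; 7–5: 1/2 … (+4 more pairs).
All other pairs contribute 0.
Summing the contributions gives betweenness(1) = 17.

17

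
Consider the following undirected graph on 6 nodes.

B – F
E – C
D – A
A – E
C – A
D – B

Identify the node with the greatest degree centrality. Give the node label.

A

Degrees — A:3, B:2, C:2, D:2, E:2, F:1.
The maximum is 3, attained only by A.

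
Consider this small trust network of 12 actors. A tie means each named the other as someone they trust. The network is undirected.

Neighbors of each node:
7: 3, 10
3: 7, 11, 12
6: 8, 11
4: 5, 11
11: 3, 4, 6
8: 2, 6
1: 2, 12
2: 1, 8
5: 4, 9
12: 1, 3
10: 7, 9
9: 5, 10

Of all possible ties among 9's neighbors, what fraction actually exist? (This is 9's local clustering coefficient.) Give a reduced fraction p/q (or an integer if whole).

9's neighbors: 5 and 10 (k = 2).
Possible neighbor pairs: C(2,2) = 1. Edges among them: none → e = 0.
Clustering(9) = 0/1.

0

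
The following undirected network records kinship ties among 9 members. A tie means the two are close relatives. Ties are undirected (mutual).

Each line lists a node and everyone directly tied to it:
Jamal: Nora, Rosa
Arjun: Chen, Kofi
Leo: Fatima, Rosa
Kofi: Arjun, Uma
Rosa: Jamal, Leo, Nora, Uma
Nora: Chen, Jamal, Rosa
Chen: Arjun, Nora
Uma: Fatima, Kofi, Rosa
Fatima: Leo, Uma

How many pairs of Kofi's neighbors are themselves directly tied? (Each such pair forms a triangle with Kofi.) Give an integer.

Kofi's neighbors are Arjun and Uma, but none of them are tied to each other, so no triangle contains Kofi.

0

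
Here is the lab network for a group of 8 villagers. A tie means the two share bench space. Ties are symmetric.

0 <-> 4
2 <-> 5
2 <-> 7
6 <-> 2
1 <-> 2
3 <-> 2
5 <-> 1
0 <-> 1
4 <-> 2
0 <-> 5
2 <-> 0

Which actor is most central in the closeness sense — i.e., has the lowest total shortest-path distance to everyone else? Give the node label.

2

Farness (sum of distances to all others) for each node — 0:10, 1:11, 2:7, 3:13, 4:12, 5:11, 6:13, 7:13.
The smallest farness is 7, for 2, so 2 has the highest closeness.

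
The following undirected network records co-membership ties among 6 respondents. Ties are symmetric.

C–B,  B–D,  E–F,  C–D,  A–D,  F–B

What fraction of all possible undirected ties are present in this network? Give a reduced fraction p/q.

There are 6 edges and 6 nodes, so the maximum possible is C(6,2) = 15.
Density = 6/15 = 2/5.

2/5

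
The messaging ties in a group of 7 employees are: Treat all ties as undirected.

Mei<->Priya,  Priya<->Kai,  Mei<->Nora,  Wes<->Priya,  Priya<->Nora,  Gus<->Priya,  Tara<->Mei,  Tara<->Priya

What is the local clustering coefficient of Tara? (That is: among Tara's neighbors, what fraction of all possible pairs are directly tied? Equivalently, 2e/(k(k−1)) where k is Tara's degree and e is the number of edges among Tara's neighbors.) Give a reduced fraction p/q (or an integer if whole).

1

Tara's neighbors: Mei and Priya (k = 2).
Possible neighbor pairs: C(2,2) = 1. Edges among them: Mei–Priya → e = 1.
Clustering(Tara) = 1/1.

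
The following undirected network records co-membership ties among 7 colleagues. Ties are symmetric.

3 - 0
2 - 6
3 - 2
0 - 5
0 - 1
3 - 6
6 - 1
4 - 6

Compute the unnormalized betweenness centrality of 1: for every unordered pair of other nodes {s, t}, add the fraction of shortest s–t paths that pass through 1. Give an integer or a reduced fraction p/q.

2

Pairs whose geodesics pass through 1 — 6–0: 1/2; 6–5: 1/2; 0–4: 1/2; 5–4: 1/2.
All other pairs contribute 0.
Summing the contributions gives betweenness(1) = 2.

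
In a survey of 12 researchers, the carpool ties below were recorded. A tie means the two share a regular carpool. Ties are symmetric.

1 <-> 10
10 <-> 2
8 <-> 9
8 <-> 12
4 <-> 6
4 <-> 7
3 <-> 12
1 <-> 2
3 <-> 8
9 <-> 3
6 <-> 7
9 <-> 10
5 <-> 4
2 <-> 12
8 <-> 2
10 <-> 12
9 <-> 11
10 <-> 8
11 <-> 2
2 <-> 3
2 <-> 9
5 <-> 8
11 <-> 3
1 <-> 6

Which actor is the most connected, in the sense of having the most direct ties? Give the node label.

2

Degrees — 1:3, 2:7, 3:5, 4:3, 5:2, 6:3, 7:2, 8:6, 9:5, 10:5, 11:3, 12:4.
The maximum is 7, attained only by 2.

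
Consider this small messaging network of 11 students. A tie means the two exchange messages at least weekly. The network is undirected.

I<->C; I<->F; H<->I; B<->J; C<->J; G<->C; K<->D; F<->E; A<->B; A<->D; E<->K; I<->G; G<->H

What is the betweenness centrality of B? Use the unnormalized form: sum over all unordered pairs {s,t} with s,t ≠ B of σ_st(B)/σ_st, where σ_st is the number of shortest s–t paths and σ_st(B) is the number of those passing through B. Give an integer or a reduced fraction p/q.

Pairs whose geodesics pass through B — I–A: 1; H–A: 2/2; G–A: 1; G–D: 1/2; C–A: 1; C–D: 1; J–A: 1; J–D: 1; J–K: 1.
All other pairs contribute 0.
Summing the contributions gives betweenness(B) = 17/2.

17/2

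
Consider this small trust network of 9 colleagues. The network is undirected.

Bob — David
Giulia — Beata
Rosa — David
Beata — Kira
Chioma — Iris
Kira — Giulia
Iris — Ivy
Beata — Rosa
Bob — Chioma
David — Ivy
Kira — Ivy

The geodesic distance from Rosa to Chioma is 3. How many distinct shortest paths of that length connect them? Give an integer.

1

The shortest distance is 3, and the only length-3 path is Rosa–David–Bob–Chioma. So there is exactly 1 shortest path.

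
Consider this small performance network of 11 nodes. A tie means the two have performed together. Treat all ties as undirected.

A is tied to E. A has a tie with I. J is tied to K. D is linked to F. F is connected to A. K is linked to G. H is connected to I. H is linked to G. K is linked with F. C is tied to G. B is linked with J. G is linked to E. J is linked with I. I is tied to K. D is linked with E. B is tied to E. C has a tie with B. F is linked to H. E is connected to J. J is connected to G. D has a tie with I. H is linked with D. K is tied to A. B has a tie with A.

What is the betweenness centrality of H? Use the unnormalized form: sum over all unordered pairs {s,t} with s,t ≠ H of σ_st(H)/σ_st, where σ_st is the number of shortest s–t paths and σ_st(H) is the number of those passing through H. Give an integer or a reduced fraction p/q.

Pairs whose geodesics pass through H — F–C: 1/3; F–G: 1/2; F–I: 1/4; C–D: 1/3; C–I: 1/5; D–G: 1/2; G–I: 1/3.
All other pairs contribute 0.
Summing the contributions gives betweenness(H) = 49/20.

49/20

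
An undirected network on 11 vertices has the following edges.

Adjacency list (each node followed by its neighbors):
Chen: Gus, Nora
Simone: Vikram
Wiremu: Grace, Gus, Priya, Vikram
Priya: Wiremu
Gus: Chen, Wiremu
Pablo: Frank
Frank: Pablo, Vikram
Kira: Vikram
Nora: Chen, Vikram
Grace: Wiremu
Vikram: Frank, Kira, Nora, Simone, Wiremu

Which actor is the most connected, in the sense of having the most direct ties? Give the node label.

Vikram

Degrees — Chen:2, Frank:2, Grace:1, Gus:2, Kira:1, Nora:2, Pablo:1, Priya:1, Simone:1, Vikram:5, Wiremu:4.
The maximum is 5, attained only by Vikram.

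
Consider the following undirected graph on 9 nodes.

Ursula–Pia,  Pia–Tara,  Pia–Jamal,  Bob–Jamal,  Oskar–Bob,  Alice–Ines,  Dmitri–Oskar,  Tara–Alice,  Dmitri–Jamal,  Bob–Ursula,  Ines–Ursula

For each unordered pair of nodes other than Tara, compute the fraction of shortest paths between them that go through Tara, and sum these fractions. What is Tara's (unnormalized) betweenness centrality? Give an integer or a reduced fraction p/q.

Pairs whose geodesics pass through Tara — Alice–Dmitri: 1; Alice–Jamal: 1; Alice–Pia: 1.
All other pairs contribute 0.
Summing the contributions gives betweenness(Tara) = 3.

3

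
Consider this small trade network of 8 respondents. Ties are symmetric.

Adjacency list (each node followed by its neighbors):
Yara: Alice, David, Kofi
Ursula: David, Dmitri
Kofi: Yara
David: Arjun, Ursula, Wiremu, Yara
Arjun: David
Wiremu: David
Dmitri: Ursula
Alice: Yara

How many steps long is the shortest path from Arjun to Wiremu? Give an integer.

One shortest route is Arjun – David – Wiremu, which uses 2 edges, and Arjun and Wiremu are not directly tied, so nothing shorter exists. So d(Arjun,Wiremu) = 2.

2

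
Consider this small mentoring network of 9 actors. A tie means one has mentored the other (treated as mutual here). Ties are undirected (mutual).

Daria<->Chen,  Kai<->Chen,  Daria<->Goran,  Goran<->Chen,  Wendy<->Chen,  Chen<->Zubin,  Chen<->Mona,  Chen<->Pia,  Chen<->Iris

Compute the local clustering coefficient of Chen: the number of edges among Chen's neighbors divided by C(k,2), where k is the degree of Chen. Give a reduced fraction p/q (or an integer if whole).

1/28

Chen's neighbors: Daria, Goran, Iris, Kai, Mona, Pia, Wendy, and Zubin (k = 8).
Possible neighbor pairs: C(8,2) = 28. Edges among them: Daria–Goran → e = 1.
Clustering(Chen) = 1/28.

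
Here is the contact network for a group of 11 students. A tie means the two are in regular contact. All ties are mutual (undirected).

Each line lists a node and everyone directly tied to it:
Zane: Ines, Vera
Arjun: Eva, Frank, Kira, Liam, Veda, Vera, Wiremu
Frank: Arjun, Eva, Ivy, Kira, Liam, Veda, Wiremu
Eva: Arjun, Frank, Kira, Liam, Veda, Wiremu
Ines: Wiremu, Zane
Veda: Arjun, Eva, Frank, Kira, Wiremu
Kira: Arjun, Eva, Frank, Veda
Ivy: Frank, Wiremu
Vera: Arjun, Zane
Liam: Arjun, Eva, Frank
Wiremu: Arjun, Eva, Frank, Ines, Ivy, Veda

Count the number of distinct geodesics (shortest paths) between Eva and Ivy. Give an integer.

The shortest distance is 2. The length-2 paths are: Eva–Wiremu–Ivy; Eva–Frank–Ivy.
That gives 2 distinct shortest paths.

2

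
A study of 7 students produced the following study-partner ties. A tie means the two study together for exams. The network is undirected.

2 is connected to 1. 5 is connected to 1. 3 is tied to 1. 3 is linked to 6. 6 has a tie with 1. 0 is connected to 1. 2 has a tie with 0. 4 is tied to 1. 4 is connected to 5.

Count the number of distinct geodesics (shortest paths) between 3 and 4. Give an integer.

1

The shortest distance is 2, and the only length-2 path is 3–1–4. So there is exactly 1 shortest path.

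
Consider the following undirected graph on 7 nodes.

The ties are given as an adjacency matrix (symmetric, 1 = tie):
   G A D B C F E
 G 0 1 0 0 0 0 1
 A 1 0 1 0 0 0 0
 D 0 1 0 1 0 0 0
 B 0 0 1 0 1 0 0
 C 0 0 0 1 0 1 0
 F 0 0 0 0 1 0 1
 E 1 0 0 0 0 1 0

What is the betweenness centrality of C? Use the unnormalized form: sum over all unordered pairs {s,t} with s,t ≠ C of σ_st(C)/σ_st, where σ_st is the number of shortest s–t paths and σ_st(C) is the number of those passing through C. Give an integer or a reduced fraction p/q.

Pairs whose geodesics pass through C — D–F: 1; B–F: 1; B–E: 1.
All other pairs contribute 0.
Summing the contributions gives betweenness(C) = 3.

3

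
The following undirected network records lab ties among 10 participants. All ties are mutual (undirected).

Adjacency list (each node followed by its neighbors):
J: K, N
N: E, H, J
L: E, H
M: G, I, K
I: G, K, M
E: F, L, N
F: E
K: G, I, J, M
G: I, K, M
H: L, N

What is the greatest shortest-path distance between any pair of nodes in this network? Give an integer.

5

Eccentricity of each node (its greatest distance to any other): E:4, F:5, G:5, H:4, I:5, J:3, K:4, L:5, M:5, N:3.
The maximum eccentricity is 5, realized for instance by the pair G–L via G – K – J – N – H – L. So the diameter is 5.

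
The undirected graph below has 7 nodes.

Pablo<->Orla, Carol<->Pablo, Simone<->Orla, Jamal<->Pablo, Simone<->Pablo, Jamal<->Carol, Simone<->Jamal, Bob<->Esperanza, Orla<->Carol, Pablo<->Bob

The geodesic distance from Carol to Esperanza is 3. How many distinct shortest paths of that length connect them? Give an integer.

1

The shortest distance is 3, and the only length-3 path is Carol–Pablo–Bob–Esperanza. So there is exactly 1 shortest path.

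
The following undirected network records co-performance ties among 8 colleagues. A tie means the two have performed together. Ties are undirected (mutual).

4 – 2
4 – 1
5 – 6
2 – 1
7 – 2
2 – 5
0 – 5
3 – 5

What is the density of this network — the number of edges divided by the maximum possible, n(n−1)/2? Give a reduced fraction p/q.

There are 8 edges and 8 nodes, so the maximum possible is C(8,2) = 28.
Density = 8/28 = 2/7.

2/7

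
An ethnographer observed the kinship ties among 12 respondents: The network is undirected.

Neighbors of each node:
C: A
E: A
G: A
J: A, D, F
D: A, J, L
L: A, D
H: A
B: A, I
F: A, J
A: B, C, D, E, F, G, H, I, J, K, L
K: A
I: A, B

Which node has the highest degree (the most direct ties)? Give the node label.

Degrees — A:11, B:2, C:1, D:3, E:1, F:2, G:1, H:1, I:2, J:3, K:1, L:2.
The maximum is 11, attained only by A.

A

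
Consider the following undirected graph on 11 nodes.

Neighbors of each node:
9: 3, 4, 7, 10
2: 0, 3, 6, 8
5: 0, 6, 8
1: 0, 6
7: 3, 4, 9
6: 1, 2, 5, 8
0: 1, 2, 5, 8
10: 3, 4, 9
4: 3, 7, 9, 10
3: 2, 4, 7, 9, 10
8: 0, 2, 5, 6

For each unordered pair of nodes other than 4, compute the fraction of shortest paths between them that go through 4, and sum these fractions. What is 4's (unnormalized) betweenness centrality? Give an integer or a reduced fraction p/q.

1/3

Pairs whose geodesics pass through 4 — 7–10: 1/3.
All other pairs contribute 0.
Summing the contributions gives betweenness(4) = 1/3.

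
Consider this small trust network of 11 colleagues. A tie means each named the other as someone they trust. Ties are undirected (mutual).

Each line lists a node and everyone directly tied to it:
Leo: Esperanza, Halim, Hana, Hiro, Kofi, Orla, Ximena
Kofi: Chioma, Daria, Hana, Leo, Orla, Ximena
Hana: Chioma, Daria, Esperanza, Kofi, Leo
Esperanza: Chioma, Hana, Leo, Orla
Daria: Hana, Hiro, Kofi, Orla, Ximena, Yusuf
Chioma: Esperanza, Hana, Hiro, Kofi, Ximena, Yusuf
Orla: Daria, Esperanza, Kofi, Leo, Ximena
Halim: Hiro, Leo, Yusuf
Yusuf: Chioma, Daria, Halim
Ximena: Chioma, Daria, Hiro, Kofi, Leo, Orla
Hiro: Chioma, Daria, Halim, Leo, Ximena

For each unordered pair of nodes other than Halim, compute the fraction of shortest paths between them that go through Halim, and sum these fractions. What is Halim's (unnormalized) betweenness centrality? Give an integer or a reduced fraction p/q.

Pairs whose geodesics pass through Halim — Hiro–Yusuf: 1/3; Yusuf–Leo: 1.
All other pairs contribute 0.
Summing the contributions gives betweenness(Halim) = 4/3.

4/3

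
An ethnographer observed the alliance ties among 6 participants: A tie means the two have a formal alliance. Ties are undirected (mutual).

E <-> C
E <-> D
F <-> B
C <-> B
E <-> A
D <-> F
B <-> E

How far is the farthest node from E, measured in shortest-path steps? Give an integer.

2

Distances from E: A:1, B:1, C:1, D:1, F:2.
The largest is 2 (to F), so the eccentricity of E is 2.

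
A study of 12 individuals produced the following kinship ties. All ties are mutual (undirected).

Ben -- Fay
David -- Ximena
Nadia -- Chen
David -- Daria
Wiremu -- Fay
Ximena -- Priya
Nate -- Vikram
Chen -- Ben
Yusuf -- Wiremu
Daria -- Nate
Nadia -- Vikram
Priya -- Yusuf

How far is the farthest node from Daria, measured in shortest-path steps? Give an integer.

Distances from Daria: Ben:5, Chen:4, David:1, Fay:6, Nadia:3, Nate:1, Priya:3, Vikram:2, Wiremu:5, Ximena:2, Yusuf:4.
The largest is 6 (to Fay), so the eccentricity of Daria is 6.

6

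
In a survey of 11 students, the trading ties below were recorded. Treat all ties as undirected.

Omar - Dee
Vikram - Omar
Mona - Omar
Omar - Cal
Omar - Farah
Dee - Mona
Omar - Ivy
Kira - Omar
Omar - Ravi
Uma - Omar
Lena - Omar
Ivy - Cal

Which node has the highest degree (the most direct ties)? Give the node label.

Omar

Degrees — Cal:2, Dee:2, Farah:1, Ivy:2, Kira:1, Lena:1, Mona:2, Omar:10, Ravi:1, Uma:1, Vikram:1.
The maximum is 10, attained only by Omar.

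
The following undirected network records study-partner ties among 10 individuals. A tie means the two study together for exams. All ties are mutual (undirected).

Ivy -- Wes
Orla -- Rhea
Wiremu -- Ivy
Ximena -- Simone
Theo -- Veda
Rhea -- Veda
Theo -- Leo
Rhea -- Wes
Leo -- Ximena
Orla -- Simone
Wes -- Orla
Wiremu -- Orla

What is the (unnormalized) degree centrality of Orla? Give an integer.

4

Orla is directly tied to Rhea, Simone, Wes, and Wiremu. That is 4 neighbors, so the degree of Orla is 4.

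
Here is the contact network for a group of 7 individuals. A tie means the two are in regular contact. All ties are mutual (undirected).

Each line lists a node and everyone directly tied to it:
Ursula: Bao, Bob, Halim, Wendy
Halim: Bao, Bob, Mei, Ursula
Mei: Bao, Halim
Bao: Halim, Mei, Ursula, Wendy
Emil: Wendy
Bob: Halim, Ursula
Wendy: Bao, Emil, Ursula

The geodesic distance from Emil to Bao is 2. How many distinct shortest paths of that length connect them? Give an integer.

The shortest distance is 2, and the only length-2 path is Emil–Wendy–Bao. So there is exactly 1 shortest path.

1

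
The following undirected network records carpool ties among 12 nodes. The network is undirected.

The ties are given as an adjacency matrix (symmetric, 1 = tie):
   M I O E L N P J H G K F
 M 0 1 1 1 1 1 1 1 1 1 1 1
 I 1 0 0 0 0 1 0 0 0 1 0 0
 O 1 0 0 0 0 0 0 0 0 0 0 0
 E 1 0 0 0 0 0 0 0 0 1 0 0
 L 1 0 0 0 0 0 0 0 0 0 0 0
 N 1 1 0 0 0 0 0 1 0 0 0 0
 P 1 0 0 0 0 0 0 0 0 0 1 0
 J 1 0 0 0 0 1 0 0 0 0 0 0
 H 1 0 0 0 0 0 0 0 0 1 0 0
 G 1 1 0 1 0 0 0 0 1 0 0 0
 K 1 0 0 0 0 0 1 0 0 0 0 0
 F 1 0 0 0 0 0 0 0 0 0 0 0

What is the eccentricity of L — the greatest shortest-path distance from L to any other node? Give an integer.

2

Distances from L: E:2, F:2, G:2, H:2, I:2, J:2, K:2, M:1, N:2, O:2, P:2.
The largest is 2 (to I, O, E, N, P, J, H, G, K, and F), so the eccentricity of L is 2.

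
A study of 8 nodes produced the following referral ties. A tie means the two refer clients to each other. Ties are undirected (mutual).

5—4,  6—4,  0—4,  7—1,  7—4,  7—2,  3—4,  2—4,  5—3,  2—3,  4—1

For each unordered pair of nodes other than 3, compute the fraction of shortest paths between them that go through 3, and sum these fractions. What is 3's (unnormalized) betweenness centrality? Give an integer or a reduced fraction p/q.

Pairs whose geodesics pass through 3 — 5–2: 1/2.
All other pairs contribute 0.
Summing the contributions gives betweenness(3) = 1/2.

1/2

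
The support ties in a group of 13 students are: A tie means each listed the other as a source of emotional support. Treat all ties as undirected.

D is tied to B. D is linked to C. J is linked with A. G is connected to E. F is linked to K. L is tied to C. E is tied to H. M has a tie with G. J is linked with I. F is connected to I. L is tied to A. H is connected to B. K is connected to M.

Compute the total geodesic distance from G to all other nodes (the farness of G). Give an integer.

42

Distances from G: A:6, B:3, C:5, D:4, E:1, F:3, H:2, I:4, J:5, K:2, L:6, M:1.
Sum = 6 + 3 + 5 + 4 + 1 + 3 + 2 + 4 + 5 + 2 + 6 + 1 = 42.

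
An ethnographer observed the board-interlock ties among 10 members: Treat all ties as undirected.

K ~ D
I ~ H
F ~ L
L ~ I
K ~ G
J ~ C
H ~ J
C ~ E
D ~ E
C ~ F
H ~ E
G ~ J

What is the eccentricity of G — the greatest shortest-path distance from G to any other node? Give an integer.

Distances from G: C:2, D:2, E:3, F:3, H:2, I:3, J:1, K:1, L:4.
The largest is 4 (to L), so the eccentricity of G is 4.

4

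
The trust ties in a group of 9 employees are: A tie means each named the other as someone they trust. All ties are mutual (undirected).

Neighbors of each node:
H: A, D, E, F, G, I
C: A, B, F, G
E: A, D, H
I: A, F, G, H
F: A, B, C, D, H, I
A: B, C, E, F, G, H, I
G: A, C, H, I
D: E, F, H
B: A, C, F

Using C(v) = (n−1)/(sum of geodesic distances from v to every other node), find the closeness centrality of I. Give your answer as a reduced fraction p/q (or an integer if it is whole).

2/3

Distances from I: A:1, B:2, C:2, D:2, E:2, F:1, G:1, H:1. Sum = 12.
n = 9, so closeness = 8/12 = 2/3.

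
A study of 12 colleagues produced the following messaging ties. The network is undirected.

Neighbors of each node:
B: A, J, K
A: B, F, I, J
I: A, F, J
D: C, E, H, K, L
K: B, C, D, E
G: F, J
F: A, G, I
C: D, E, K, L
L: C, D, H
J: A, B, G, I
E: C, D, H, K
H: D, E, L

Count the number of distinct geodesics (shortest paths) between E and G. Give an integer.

The shortest distance is 4, and the only length-4 path is E–K–B–J–G. So there is exactly 1 shortest path.

1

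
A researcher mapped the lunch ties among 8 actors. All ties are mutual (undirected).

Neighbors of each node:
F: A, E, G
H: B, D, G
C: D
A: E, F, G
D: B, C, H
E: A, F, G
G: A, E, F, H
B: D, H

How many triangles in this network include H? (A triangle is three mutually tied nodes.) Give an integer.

1

H's neighbors: B, D, and G.
Neighbor pairs that are themselves tied: H–B–D. Each forms one triangle with H, for 1 in total.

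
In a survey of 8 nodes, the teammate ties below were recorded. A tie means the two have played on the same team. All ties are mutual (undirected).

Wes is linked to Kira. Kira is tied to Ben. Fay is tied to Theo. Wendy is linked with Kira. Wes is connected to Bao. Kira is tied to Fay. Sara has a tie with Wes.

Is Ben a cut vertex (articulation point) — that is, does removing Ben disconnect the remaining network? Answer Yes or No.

Even without Ben, every remaining node can still reach every other (the residual graph is connected), so Ben is not a cut vertex.

No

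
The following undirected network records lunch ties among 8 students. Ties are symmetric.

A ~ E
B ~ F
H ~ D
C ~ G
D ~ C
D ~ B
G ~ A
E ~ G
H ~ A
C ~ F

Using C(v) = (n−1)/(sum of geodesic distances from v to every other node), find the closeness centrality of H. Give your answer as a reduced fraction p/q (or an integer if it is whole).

Distances from H: A:1, B:2, C:2, D:1, E:2, F:3, G:2. Sum = 13.
n = 8, so closeness = 7/13.

7/13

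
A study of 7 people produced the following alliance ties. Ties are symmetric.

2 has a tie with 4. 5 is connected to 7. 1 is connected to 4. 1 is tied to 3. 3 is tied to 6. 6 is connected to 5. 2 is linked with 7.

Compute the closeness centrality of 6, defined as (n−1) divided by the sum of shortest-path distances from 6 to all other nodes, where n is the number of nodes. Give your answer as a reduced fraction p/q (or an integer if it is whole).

1/2

Distances from 6: 1:2, 2:3, 3:1, 4:3, 5:1, 7:2. Sum = 12.
n = 7, so closeness = 6/12 = 1/2.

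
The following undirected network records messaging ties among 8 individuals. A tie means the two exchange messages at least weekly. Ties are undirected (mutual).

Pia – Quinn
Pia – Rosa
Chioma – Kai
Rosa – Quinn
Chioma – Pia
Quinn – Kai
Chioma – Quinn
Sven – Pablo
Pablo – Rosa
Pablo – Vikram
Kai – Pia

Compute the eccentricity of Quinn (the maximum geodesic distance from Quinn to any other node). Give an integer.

3

Distances from Quinn: Chioma:1, Kai:1, Pablo:2, Pia:1, Rosa:1, Sven:3, Vikram:3.
The largest is 3 (to Sven and Vikram), so the eccentricity of Quinn is 3.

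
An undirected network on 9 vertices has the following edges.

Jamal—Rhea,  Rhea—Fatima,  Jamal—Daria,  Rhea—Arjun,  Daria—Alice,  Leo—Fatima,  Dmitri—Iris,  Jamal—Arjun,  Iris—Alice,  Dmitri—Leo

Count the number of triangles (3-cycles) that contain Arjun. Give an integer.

1

Arjun's neighbors: Jamal and Rhea.
Neighbor pairs that are themselves tied: Arjun–Jamal–Rhea. Each forms one triangle with Arjun, for 1 in total.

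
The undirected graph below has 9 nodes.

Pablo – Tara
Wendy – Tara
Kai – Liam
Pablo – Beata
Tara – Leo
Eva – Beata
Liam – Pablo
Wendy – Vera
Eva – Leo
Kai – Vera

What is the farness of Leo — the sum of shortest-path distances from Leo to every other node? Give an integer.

18

Distances from Leo: Beata:2, Eva:1, Kai:4, Liam:3, Pablo:2, Tara:1, Vera:3, Wendy:2.
Sum = 2 + 1 + 4 + 3 + 2 + 1 + 3 + 2 = 18.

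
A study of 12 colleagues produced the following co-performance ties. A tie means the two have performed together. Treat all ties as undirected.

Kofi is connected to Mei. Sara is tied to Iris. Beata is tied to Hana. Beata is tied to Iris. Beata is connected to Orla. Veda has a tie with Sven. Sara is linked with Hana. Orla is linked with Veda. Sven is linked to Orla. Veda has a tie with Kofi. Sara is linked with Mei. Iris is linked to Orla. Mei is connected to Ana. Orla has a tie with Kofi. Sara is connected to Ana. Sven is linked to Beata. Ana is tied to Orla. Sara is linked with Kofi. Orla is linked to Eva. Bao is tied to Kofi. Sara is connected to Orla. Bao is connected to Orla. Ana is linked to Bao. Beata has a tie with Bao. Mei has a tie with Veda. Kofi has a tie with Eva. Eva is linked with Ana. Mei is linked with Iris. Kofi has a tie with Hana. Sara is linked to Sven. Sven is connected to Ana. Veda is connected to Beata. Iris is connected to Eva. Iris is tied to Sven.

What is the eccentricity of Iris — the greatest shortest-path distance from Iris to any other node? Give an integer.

2

Distances from Iris: Ana:2, Bao:2, Beata:1, Eva:1, Hana:2, Kofi:2, Mei:1, Orla:1, Sara:1, Sven:1, Veda:2.
The largest is 2 (to Bao, Ana, Veda, Kofi, and Hana), so the eccentricity of Iris is 2.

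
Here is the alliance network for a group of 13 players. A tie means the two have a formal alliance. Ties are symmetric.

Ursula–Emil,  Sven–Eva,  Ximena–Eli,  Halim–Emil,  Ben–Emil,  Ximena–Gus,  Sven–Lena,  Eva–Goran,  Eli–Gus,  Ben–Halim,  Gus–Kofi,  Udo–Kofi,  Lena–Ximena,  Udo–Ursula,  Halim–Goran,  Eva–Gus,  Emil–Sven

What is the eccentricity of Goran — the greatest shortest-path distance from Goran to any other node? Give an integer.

4

Distances from Goran: Ben:2, Eli:3, Emil:2, Eva:1, Gus:2, Halim:1, Kofi:3, Lena:3, Sven:2, Udo:4, Ursula:3, Ximena:3.
The largest is 4 (to Udo), so the eccentricity of Goran is 4.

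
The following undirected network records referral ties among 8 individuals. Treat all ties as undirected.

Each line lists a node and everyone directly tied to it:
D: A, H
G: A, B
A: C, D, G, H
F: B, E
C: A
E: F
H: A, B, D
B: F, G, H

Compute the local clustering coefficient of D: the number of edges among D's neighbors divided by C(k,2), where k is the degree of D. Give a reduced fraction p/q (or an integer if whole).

D's neighbors: A and H (k = 2).
Possible neighbor pairs: C(2,2) = 1. Edges among them: A–H → e = 1.
Clustering(D) = 1/1.

1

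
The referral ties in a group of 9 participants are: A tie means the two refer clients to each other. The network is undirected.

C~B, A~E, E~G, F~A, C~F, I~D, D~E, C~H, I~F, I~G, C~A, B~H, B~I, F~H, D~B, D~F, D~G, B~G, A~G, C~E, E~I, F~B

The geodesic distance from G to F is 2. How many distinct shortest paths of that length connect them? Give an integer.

4

The shortest distance is 2. The length-2 paths are: G–A–F; G–B–F; G–I–F; G–D–F.
That gives 4 distinct shortest paths.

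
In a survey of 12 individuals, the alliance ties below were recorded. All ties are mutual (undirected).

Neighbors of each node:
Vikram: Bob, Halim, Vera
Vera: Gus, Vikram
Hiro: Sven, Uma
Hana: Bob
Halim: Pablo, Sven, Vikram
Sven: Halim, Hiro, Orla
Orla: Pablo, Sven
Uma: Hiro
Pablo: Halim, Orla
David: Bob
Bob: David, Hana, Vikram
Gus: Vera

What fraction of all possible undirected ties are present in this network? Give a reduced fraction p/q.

2/11

There are 12 edges and 12 nodes, so the maximum possible is C(12,2) = 66.
Density = 12/66 = 2/11.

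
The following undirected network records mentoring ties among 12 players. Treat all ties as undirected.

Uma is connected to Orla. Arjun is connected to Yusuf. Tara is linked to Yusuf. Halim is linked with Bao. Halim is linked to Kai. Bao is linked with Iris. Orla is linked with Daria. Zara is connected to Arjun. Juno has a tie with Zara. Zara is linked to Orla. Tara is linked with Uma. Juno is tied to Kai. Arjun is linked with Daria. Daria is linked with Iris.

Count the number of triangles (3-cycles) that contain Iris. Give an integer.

Iris's neighbors are Bao and Daria, but none of them are tied to each other, so no triangle contains Iris.

0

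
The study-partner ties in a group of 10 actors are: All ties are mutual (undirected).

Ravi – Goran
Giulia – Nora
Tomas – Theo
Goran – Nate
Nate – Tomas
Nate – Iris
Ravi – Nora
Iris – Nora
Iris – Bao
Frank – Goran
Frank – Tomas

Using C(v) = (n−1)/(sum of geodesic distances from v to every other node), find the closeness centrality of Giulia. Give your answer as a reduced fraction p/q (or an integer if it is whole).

Distances from Giulia: Bao:3, Frank:4, Goran:3, Iris:2, Nate:3, Nora:1, Ravi:2, Theo:5, Tomas:4. Sum = 27.
n = 10, so closeness = 9/27 = 1/3.

1/3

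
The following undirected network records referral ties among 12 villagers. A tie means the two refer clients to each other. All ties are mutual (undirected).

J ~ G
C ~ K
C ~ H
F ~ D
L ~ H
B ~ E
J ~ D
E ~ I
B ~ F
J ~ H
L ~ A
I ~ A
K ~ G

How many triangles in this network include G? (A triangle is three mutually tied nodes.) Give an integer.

0

G's neighbors are J and K, but none of them are tied to each other, so no triangle contains G.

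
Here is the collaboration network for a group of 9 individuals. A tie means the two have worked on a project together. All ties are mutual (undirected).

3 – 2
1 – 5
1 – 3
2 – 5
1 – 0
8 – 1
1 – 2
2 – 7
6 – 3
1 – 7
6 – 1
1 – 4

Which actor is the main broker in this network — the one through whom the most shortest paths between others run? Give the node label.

Unnormalized betweenness of each node: 0:0, 1:22, 2:3/2, 3:1/2, 4:0, 5:0, 6:0, 7:0, 8:0.
1 has the largest value, 22, making it the main broker — the node through which the most shortest paths run.

1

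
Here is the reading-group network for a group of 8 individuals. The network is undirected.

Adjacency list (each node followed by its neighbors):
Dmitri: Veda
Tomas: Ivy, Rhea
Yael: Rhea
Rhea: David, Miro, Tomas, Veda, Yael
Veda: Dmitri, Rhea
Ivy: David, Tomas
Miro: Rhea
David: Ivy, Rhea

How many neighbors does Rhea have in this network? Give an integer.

5

Rhea is directly tied to David, Miro, Tomas, Veda, and Yael. That is 5 neighbors, so the degree of Rhea is 5.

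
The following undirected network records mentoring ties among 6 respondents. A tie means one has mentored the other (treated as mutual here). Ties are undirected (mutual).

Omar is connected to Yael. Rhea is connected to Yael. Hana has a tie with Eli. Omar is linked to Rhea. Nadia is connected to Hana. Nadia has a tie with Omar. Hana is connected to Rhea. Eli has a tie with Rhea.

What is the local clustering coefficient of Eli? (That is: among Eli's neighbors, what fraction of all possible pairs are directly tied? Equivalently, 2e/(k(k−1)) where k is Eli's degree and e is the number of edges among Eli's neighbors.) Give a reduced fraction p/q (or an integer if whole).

Eli's neighbors: Hana and Rhea (k = 2).
Possible neighbor pairs: C(2,2) = 1. Edges among them: Hana–Rhea → e = 1.
Clustering(Eli) = 1/1.

1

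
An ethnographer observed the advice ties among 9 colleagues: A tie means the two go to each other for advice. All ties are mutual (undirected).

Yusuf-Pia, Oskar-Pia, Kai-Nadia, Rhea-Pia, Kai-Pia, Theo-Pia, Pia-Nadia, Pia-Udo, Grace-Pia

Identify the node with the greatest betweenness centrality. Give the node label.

Unnormalized betweenness of each node: Grace:0, Kai:0, Nadia:0, Oskar:0, Pia:27, Rhea:0, Theo:0, Udo:0, Yusuf:0.
Pia has the largest value, 27, making it the main broker — the node through which the most shortest paths run.

Pia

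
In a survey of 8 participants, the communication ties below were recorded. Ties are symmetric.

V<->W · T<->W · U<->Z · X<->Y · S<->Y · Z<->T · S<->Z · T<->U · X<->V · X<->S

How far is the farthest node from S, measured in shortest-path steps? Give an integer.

3

Distances from S: T:2, U:2, V:2, W:3, X:1, Y:1, Z:1.
The largest is 3 (to W), so the eccentricity of S is 3.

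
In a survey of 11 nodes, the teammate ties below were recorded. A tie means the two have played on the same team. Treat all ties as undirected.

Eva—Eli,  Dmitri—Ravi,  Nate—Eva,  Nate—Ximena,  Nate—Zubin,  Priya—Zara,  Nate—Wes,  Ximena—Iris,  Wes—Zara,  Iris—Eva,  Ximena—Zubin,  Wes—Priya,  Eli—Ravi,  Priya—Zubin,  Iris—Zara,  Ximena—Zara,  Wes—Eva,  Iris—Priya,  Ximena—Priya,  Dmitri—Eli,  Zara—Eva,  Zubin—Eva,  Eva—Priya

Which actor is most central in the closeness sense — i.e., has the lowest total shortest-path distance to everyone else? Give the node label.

Eva

Farness (sum of distances to all others) for each node — Dmitri:26, Eli:18, Eva:13, Iris:18, Nate:18, Priya:16, Ravi:26, Wes:18, Ximena:20, Zara:17, Zubin:18.
The smallest farness is 13, for Eva, so Eva has the highest closeness.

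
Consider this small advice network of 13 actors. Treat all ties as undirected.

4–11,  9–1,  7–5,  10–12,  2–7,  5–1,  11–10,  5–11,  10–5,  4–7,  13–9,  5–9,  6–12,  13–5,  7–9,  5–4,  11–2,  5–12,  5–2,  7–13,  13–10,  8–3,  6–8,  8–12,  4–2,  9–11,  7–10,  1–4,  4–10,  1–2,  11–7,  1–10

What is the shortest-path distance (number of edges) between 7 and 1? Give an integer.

2

One shortest route is 7 – 5 – 1, which uses 2 edges, and 7 and 1 are not directly tied, so nothing shorter exists. So d(7,1) = 2.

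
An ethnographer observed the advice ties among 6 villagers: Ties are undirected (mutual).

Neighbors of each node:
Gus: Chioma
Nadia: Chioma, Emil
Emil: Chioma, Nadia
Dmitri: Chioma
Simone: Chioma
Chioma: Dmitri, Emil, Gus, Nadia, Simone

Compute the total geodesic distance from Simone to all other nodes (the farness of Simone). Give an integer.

9

Distances from Simone: Chioma:1, Dmitri:2, Emil:2, Gus:2, Nadia:2.
Sum = 1 + 2 + 2 + 2 + 2 = 9.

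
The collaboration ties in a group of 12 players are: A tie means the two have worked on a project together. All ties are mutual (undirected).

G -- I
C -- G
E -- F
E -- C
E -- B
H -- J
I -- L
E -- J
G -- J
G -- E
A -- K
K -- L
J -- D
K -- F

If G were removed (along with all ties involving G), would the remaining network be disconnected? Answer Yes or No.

No

Even without G, every remaining node can still reach every other (the residual graph is connected), so G is not a cut vertex.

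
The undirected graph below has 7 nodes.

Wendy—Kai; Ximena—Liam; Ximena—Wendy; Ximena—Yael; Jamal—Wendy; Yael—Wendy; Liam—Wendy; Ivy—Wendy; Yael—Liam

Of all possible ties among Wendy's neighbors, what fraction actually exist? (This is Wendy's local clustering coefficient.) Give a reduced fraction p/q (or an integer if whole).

Wendy's neighbors: Ivy, Jamal, Kai, Liam, Ximena, and Yael (k = 6).
Possible neighbor pairs: C(6,2) = 15. Edges among them: Liam–Ximena, Liam–Yael, Ximena–Yael → e = 3.
Clustering(Wendy) = 3/15 = 1/5.

1/5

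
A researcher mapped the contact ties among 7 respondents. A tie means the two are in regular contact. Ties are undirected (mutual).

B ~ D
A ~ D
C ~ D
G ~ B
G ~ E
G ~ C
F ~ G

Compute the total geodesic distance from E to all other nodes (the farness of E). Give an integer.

Distances from E: A:4, B:2, C:2, D:3, F:2, G:1.
Sum = 4 + 2 + 2 + 3 + 2 + 1 = 14.

14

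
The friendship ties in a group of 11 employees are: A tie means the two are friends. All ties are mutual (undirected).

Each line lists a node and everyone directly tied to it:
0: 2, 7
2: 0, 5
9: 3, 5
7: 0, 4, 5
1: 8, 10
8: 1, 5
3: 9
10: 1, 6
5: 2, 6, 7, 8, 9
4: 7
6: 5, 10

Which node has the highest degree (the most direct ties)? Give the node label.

Degrees — 0:2, 1:2, 2:2, 3:1, 4:1, 5:5, 6:2, 7:3, 8:2, 9:2, 10:2.
The maximum is 5, attained only by 5.

5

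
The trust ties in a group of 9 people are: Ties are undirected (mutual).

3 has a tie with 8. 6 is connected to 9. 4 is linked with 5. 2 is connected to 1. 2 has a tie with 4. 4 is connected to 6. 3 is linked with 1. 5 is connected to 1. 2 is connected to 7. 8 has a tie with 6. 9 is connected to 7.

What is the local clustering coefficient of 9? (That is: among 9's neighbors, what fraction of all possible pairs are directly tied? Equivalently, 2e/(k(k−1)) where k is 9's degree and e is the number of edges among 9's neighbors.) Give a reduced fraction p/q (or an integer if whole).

9's neighbors: 6 and 7 (k = 2).
Possible neighbor pairs: C(2,2) = 1. Edges among them: none → e = 0.
Clustering(9) = 0/1.

0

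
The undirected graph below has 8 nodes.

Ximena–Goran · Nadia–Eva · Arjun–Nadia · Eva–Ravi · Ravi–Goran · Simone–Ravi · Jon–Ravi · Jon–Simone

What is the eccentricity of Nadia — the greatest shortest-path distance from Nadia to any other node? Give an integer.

Distances from Nadia: Arjun:1, Eva:1, Goran:3, Jon:3, Ravi:2, Simone:3, Ximena:4.
The largest is 4 (to Ximena), so the eccentricity of Nadia is 4.

4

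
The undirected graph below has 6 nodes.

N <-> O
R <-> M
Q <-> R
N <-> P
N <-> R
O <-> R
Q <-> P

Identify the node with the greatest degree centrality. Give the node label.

R

Degrees — M:1, N:3, O:2, P:2, Q:2, R:4.
The maximum is 4, attained only by R.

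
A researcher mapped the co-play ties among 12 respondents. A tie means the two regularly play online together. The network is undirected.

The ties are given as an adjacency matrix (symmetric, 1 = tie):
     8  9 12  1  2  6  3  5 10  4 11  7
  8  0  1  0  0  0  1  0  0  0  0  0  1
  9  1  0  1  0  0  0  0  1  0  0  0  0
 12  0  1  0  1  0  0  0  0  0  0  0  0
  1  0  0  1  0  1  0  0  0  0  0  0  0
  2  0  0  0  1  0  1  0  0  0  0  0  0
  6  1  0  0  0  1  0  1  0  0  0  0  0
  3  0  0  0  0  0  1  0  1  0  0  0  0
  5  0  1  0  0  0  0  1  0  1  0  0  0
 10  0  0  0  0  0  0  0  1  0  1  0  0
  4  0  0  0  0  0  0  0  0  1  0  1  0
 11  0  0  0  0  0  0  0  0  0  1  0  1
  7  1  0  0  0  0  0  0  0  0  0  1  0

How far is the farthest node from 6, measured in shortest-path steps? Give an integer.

Distances from 6: 1:2, 2:1, 3:1, 4:4, 5:2, 7:2, 8:1, 9:2, 10:3, 11:3, 12:3.
The largest is 4 (to 4), so the eccentricity of 6 is 4.

4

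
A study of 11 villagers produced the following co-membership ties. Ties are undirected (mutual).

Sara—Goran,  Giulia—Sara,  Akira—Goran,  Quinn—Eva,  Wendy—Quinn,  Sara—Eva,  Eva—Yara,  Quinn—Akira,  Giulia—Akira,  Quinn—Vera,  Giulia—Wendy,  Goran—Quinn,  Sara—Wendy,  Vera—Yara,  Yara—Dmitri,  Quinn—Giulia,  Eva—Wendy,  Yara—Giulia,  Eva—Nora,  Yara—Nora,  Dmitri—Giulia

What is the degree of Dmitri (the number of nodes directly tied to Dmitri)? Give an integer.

Dmitri is directly tied to Giulia and Yara. That is 2 neighbors, so the degree of Dmitri is 2.

2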